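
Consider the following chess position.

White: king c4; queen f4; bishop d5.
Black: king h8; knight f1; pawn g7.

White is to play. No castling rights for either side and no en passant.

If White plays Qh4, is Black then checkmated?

After Qh4: black king on h8; in check: yes, from the white queen on h4.
King squares — g7: own pawn; h7: attacked by Qh4; g8: attacked by Bd5.
Black has no legal moves → checkmate.

yes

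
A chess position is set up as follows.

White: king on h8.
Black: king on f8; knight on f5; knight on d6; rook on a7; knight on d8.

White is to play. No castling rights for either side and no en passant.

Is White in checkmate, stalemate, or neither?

White to move; white king on h8.
In check: no.
King squares — g7: attacked by Nf5; h7: attacked by Ra7; g8: attacked by Kf8.
Legal moves for White: none.
Not in check and no legal moves → stalemate.

stalemate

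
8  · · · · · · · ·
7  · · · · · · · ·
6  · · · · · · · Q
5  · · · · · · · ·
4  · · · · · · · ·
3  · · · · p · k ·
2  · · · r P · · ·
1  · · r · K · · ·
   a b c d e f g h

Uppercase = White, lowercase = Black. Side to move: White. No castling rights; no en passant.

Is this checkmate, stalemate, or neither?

White to move; white king on e1.
In check: yes, from the black rook on c1.
King squares — d1: attacked by Rc1; f1: attacked by Rc1; d2: attacked by Pe3; e2: own pawn; f2: attacked by Pe3.
Legal moves for White: none.
In check with no legal moves → checkmate.

checkmate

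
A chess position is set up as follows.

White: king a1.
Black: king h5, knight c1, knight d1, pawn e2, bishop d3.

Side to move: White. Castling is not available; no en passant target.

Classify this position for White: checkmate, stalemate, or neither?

stalemate

White to move; white king on a1.
In check: no.
King squares — b1: attacked by Bd3; a2: attacked by Nc1; b2: attacked by Nd1.
Legal moves for White: none.
Not in check and no legal moves → stalemate.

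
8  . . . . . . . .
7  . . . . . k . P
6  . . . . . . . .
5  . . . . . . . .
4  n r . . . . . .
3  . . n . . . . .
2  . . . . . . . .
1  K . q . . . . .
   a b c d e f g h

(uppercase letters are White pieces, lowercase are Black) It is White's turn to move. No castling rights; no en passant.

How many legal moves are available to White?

0

White to move; king on a1.
In check: yes, from the black queen on c1.
Legal moves: none.
Count: 0.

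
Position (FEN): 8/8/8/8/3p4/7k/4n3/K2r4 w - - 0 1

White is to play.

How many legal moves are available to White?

White to move; king on a1.
In check: yes, from the black rook on d1.
Legal moves: Kb2, Ka2.
Count: 2.

2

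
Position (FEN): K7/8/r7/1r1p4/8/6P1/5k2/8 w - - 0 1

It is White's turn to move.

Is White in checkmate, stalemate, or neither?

checkmate

White to move; white king on a8.
In check: yes, from the black rook on a6.
King squares — a7: attacked by Ra6; b7: attacked by Rb5; b8: attacked by Rb5.
Legal moves for White: none.
In check with no legal moves → checkmate.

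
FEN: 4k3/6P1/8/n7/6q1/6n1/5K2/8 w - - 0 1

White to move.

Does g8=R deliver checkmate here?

no

After g8=R: black king on e8; in check: yes, from the white rook on g8.
Black has 4 legal replies: Kf7, Ke7, Kd7, Qxg8.
In check but a legal move exists → not checkmate.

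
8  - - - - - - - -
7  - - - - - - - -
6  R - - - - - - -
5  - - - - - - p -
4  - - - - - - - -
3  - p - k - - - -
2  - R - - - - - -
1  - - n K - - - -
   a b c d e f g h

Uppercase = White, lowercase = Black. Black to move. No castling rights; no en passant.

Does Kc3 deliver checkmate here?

no

After Kc3: white king on d1; in check: no.
White is not in check, so this cannot be checkmate.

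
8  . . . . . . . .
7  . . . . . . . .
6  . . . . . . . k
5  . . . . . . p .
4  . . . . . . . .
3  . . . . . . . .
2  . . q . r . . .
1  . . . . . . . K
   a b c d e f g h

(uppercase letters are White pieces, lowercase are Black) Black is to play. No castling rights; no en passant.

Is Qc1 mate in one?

yes

After Qc1: white king on h1; in check: yes, from the black queen on c1.
King squares — g1: attacked by Qc1; g2: attacked by Re2; h2: attacked by Re2.
White has no legal moves → checkmate.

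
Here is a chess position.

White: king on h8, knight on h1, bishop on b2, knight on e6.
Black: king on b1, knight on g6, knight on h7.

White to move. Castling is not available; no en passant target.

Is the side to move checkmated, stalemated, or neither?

neither

White to move; white king on h8.
In check: yes, from the black knight on g6.
King squares — g7: available; h7: available; g8: available.
Legal moves for White: Kg8, Kxh7, Kg7.
White is in check but has 3 legal moves → neither.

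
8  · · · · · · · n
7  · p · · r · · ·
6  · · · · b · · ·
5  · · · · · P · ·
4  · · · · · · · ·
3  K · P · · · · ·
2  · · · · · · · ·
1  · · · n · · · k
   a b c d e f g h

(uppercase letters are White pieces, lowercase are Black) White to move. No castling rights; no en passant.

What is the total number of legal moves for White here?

5

White to move; king on a3.
In check: no.
Legal moves: Kb4, Ka4, fxe6, f6, c4.
Count: 5.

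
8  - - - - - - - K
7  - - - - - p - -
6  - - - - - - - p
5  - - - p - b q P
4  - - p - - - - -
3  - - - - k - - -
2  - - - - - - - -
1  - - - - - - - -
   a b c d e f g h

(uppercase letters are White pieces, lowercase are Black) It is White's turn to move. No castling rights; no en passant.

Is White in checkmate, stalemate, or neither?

stalemate

White to move; white king on h8.
In check: no.
King squares — g7: attacked by Qg5; h7: attacked by Bf5; g8: attacked by Qg5.
Legal moves for White: none.
Not in check and no legal moves → stalemate.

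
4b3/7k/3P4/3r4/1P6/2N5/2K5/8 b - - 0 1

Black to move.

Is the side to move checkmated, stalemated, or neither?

neither

Black to move; black king on h7.
In check: no.
Legal moves for Black include: Bf7, Bd7, Bg6+, Bc6, Bh5, Bb5, Ba4+, Kh8, Kg8, Kg7, Kh6, Kg6, Rxd6, Rh5, Rg5, Rf5, Re5, Rc5, ... (list truncated; more exist).
Black has legal moves and is not in check → neither.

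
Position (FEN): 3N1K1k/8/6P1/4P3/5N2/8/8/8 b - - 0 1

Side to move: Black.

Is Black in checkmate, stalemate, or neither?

Black to move; black king on h8.
In check: no.
King squares — g7: attacked by Kf8; h7: attacked by Pg6; g8: attacked by Kf8.
Legal moves for Black: none.
Not in check and no legal moves → stalemate.

stalemate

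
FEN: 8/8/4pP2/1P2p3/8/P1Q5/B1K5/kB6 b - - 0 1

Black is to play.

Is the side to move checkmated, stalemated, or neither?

Black to move; black king on a1.
In check: yes, from the white queen on c3.
King squares — b1: attacked by Ba2; a2: attacked by Bb1; b2: attacked by Kc2.
Legal moves for Black: none.
In check with no legal moves → checkmate.

checkmate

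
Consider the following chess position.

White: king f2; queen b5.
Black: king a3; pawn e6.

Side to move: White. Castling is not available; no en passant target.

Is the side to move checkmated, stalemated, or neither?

White to move; white king on f2.
In check: no.
Legal moves for White include: Qe8, Qb8, Qd7, Qb7, Qc6, Qb6, Qa6+, Qh5, Qg5, Qf5, Qe5, Qd5, Qc5+, Qa5+, Qc4, Qb4+, Qa4+, Qd3+, ... (list truncated; more exist).
White has legal moves and is not in check → neither.

neither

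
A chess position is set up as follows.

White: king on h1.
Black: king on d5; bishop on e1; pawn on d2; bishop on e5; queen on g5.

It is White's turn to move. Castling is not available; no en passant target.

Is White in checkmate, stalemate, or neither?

White to move; white king on h1.
In check: no.
King squares — g1: attacked by Qg5; g2: attacked by Qg5; h2: attacked by Be5.
Legal moves for White: none.
Not in check and no legal moves → stalemate.

stalemate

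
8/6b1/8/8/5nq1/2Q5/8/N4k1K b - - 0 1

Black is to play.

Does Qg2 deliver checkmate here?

yes

After Qg2: white king on h1; in check: yes, from the black queen on g2.
King squares — g1: attacked by Kf1; g2: attacked by Kf1; h2: attacked by Qg2.
White has no legal moves → checkmate.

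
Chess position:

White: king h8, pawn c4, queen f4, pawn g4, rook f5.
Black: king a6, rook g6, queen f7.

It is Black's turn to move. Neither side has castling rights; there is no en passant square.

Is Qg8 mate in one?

After Qg8: white king on h8; in check: yes, from the black queen on g8.
King squares — g7: attacked by Rg6; h7: attacked by Qg8; g8: attacked by Rg6.
White has no legal moves → checkmate.

yes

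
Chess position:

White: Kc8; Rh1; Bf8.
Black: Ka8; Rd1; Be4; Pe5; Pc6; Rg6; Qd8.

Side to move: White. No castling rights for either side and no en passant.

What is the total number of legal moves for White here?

White to move; king on c8.
In check: yes, from the black queen on d8.
Legal moves: none.
Count: 0.

0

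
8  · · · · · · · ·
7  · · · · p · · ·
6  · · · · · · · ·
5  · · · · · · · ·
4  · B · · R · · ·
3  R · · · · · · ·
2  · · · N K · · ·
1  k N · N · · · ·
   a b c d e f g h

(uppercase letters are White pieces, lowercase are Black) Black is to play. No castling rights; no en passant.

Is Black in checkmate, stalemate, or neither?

Black to move; black king on a1.
In check: yes, from the white rook on a3.
King squares — b1: attacked by Nd2; a2: attacked by Ra3; b2: attacked by Nd1.
Legal moves for Black: none.
In check with no legal moves → checkmate.

checkmate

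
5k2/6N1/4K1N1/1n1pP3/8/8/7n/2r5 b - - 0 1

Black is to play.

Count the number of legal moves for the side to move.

2

Black to move; king on f8.
In check: yes, from the white knight on g6.
Legal moves: Kg8, Kxg7.
Count: 2.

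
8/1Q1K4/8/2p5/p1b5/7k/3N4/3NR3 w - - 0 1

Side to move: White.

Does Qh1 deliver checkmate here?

no

After Qh1: black king on h3; in check: yes, from the white queen on h1.
Black has 2 legal replies: Kg4, Kg3.
In check but a legal move exists → not checkmate.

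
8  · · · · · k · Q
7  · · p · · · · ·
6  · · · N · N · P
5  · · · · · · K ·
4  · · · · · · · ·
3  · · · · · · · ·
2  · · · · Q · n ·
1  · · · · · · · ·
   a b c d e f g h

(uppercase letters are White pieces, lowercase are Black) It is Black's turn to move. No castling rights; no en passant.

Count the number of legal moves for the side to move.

Black to move; king on f8.
In check: yes, from the white queen on h8.
Legal moves: none.
Count: 0.

0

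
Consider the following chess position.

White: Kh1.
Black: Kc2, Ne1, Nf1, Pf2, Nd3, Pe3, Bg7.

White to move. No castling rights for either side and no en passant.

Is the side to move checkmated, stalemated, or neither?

White to move; white king on h1.
In check: no.
King squares — g1: attacked by Pf2; g2: attacked by Ne1; h2: attacked by Nf1.
Legal moves for White: none.
Not in check and no legal moves → stalemate.

stalemate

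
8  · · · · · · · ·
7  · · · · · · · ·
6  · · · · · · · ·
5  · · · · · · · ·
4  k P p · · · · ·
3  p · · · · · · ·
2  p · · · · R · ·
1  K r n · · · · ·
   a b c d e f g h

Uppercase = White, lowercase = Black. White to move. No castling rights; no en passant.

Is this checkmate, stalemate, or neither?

White to move; white king on a1.
In check: yes, from the black rook on b1.
King squares — b1: attacked by Pa2; a2: attacked by Nc1; b2: attacked by Rb1.
Legal moves for White: none.
In check with no legal moves → checkmate.

checkmate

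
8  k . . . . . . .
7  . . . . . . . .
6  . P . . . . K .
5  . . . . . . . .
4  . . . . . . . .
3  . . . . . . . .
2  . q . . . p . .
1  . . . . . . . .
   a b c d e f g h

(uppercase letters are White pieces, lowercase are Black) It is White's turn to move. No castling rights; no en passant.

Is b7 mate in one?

no

After b7: black king on a8; in check: yes, from the white pawn on b7.
Black has 4 legal replies: Kb8, Kxb7, Ka7, Qxb7.
In check but a legal move exists → not checkmate.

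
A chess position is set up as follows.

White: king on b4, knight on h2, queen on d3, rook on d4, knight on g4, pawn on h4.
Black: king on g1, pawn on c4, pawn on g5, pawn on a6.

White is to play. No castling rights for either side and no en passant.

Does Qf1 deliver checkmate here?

After Qf1: black king on g1; in check: yes, from the white queen on f1.
King squares — f1: attacked by Nh2; h1: attacked by Qf1; f2: attacked by Qf1; g2: attacked by Qf1; h2: attacked by Ng4.
Black has no legal moves → checkmate.

yes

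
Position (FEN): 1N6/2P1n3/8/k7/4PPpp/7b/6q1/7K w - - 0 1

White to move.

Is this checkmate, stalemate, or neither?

checkmate

White to move; white king on h1.
In check: yes, from the black queen on g2.
King squares — g1: attacked by Qg2; g2: attacked by Bh3; h2: attacked by Qg2.
Legal moves for White: none.
In check with no legal moves → checkmate.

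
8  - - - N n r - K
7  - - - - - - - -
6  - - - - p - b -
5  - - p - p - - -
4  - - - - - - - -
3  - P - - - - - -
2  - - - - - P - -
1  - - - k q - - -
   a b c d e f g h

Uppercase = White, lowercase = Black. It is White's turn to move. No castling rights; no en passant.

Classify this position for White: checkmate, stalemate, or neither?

White to move; white king on h8.
In check: yes, from the black rook on f8.
King squares — g7: attacked by Ne8; h7: attacked by Bg6; g8: attacked by Rf8.
Legal moves for White: none.
In check with no legal moves → checkmate.

checkmate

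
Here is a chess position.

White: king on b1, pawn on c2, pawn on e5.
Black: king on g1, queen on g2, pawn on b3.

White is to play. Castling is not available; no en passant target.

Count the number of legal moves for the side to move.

White to move; king on b1.
In check: no.
Legal moves: Kb2, Kc1, Ka1, cxb3, e6, c3, c4.
Count: 7.

7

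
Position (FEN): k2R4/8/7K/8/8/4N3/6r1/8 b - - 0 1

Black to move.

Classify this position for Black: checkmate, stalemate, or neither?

neither

Black to move; black king on a8.
In check: yes, from the white rook on d8.
King squares — a7: available; b7: available; b8: attacked by Rd8.
Legal moves for Black: Kb7, Ka7.
Black is in check but has 2 legal moves → neither.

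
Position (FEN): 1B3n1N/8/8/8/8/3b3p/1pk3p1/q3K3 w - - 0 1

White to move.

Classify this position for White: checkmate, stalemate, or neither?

White to move; white king on e1.
In check: yes, from the black queen on a1.
King squares — d1: attacked by Qa1; f1: attacked by Qa1; d2: attacked by Kc2; e2: attacked by Bd3; f2: available.
Legal moves for White: Kf2.
White is in check but has 1 legal move → neither.

neither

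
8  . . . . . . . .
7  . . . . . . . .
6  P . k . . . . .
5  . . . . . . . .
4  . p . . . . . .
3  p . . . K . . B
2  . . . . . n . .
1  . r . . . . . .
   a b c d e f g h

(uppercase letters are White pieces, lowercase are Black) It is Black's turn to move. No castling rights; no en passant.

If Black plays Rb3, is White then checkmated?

After Rb3: white king on e3; in check: yes, from the black rook on b3.
White has 5 legal replies: Kf4, Kd4, Kxf2, Ke2, Kd2.
In check but a legal move exists → not checkmate.

no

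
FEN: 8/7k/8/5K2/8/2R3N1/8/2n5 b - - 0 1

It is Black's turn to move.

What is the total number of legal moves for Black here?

Black to move; king on h7.
In check: no.
Legal moves: Kh8, Kg8, Kg7, Kh6, Nd3, Nb3, Ne2, Na2.
Count: 8.

8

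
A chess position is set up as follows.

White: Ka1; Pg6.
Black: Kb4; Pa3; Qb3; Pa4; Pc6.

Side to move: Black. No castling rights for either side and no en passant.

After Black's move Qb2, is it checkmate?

After Qb2: white king on a1; in check: yes, from the black queen on b2.
King squares — b1: attacked by Qb2; a2: attacked by Qb2; b2: attacked by Pa3.
White has no legal moves → checkmate.

yes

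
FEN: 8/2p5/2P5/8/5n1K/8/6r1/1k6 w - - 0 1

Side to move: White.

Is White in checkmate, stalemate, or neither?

White to move; white king on h4.
In check: no.
King squares — g3: attacked by Rg2; h3: attacked by Nf4; g4: attacked by Rg2; g5: attacked by Rg2; h5: attacked by Nf4.
Legal moves for White: none.
Not in check and no legal moves → stalemate.

stalemate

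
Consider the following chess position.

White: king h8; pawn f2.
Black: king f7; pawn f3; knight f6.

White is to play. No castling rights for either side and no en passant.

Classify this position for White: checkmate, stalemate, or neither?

stalemate

White to move; white king on h8.
In check: no.
King squares — g7: attacked by Kf7; h7: attacked by Nf6; g8: attacked by Nf6.
Legal moves for White: none.
Not in check and no legal moves → stalemate.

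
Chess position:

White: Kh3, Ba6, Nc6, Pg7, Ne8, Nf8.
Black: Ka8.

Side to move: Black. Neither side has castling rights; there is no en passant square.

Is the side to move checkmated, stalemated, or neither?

stalemate

Black to move; black king on a8.
In check: no.
King squares — a7: attacked by Nc6; b7: attacked by Ba6; b8: attacked by Nc6.
Legal moves for Black: none.
Not in check and no legal moves → stalemate.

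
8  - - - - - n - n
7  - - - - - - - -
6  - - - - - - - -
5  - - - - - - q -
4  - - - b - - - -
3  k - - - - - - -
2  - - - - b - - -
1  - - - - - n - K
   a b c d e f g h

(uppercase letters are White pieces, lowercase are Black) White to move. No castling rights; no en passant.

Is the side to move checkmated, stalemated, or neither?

stalemate

White to move; white king on h1.
In check: no.
King squares — g1: attacked by Bd4; g2: attacked by Qg5; h2: attacked by Nf1.
Legal moves for White: none.
Not in check and no legal moves → stalemate.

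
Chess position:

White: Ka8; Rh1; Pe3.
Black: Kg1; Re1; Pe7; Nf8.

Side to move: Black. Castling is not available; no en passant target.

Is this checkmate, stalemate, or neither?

Black to move; black king on g1.
In check: yes, from the white rook on h1.
Legal moves for Black: Kg2, Kf2, Kxh1.
Black is in check but has 3 legal moves → neither.

neither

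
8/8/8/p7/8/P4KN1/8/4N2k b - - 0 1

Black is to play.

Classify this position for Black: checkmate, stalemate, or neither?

Black to move; black king on h1.
In check: yes, from the white knight on g3.
King squares — g1: available; g2: attacked by Ne1; h2: available.
Legal moves for Black: Kh2, Kg1.
Black is in check but has 2 legal moves → neither.

neither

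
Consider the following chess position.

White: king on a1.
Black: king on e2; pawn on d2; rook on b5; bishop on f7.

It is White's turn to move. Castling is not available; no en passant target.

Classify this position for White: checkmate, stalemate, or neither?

stalemate

White to move; white king on a1.
In check: no.
King squares — b1: attacked by Rb5; a2: attacked by Bf7; b2: attacked by Rb5.
Legal moves for White: none.
Not in check and no legal moves → stalemate.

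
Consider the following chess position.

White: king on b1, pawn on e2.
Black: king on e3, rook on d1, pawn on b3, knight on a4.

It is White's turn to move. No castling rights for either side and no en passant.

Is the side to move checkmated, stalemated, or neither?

checkmate

White to move; white king on b1.
In check: yes, from the black rook on d1.
King squares — a1: attacked by Rd1; c1: attacked by Rd1; a2: attacked by Pb3; b2: attacked by Na4; c2: attacked by Pb3.
Legal moves for White: none.
In check with no legal moves → checkmate.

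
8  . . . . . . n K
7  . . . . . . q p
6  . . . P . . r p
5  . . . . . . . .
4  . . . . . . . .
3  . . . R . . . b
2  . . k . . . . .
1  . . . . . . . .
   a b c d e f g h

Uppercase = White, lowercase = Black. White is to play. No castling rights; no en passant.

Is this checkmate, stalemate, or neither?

checkmate

White to move; white king on h8.
In check: yes, from the black queen on g7.
King squares — g7: attacked by Rg6; h7: attacked by Qg7; g8: attacked by Qg7.
Legal moves for White: none.
In check with no legal moves → checkmate.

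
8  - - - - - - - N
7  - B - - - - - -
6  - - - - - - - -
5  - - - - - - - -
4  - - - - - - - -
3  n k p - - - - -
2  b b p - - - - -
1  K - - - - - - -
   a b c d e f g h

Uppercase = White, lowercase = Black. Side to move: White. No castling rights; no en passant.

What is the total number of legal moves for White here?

White to move; king on a1.
In check: yes, from the black bishop on b2.
Legal moves: none.
Count: 0.

0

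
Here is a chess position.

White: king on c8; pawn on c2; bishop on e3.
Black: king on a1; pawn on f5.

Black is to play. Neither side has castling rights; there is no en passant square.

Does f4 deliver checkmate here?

no

After f4: white king on c8; in check: no.
White is not in check, so this cannot be checkmate.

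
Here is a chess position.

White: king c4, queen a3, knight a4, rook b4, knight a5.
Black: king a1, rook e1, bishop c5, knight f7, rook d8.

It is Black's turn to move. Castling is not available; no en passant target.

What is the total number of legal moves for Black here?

0

Black to move; king on a1.
In check: yes, from the white queen on a3.
Legal moves: none.
Count: 0.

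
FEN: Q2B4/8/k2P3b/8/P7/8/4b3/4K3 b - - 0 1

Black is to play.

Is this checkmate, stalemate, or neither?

Black to move; black king on a6.
In check: yes, from the white queen on a8.
King squares — a5: attacked by Qa8; b5: attacked by Pa4; b6: attacked by Bd8; a7: attacked by Qa8; b7: attacked by Qa8.
Legal moves for Black: none.
In check with no legal moves → checkmate.

checkmate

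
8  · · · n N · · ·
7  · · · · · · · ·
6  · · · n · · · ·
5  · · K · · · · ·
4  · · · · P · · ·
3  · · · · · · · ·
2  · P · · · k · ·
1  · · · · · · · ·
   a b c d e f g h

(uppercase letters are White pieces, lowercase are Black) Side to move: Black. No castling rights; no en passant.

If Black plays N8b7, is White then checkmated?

After N8b7: white king on c5; in check: yes, from the black knight on b7.
White has 5 legal replies: Kc6, Kb6, Kd5, Kd4, Kb4.
In check but a legal move exists → not checkmate.

no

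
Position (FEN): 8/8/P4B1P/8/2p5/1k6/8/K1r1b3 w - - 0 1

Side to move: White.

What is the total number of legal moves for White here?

White to move; king on a1.
In check: yes, from the black rook on c1.
Legal moves: none.
Count: 0.

0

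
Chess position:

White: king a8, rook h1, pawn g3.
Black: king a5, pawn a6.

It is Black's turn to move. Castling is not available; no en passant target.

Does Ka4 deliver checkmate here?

After Ka4: white king on a8; in check: no.
White is not in check, so this cannot be checkmate.

no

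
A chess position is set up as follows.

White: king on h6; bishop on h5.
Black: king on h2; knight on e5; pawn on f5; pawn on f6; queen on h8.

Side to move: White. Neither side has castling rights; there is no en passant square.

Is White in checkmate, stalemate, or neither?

White to move; white king on h6.
In check: yes, from the black queen on h8.
King squares — g5: attacked by Pf6; h5: own bishop; g6: attacked by Ne5; g7: attacked by Qh8; h7: attacked by Qh8.
Legal moves for White: none.
In check with no legal moves → checkmate.

checkmate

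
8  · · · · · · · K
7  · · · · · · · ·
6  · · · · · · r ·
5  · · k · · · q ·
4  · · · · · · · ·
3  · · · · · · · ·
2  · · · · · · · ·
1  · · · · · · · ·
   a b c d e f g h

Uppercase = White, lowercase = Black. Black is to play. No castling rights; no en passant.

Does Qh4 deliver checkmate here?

yes

After Qh4: white king on h8; in check: yes, from the black queen on h4.
King squares — g7: attacked by Rg6; h7: attacked by Qh4; g8: attacked by Rg6.
White has no legal moves → checkmate.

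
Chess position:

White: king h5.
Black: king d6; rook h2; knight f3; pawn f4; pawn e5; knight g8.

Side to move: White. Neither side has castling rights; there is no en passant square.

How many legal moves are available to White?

2

White to move; king on h5.
In check: yes, from the black rook on h2.
Legal moves: Kg6, Kg4.
Count: 2.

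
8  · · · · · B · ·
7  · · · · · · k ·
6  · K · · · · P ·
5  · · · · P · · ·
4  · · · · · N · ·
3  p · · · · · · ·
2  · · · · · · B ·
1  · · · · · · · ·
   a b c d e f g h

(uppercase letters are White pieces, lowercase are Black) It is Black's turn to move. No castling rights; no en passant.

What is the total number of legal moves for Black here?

Black to move; king on g7.
In check: yes, from the white bishop on f8.
Legal moves: Kh8, Kg8, Kxf8.
Count: 3.

3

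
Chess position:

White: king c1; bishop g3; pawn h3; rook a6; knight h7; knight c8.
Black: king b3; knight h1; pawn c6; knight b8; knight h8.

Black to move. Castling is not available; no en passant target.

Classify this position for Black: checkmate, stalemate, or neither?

Black to move; black king on b3.
In check: no.
Legal moves for Black: Nf7, Ng6, Nd7, Nxa6, Kc4, Kb4, Kc3, Nxg3, Nf2, c5.
Black has 10 legal moves and is not in check → neither.

neither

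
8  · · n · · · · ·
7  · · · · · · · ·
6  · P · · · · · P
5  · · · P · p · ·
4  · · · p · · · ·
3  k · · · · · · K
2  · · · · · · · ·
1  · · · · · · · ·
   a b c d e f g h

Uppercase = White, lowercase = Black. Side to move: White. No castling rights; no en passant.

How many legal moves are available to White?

White to move; king on h3.
In check: no.
Legal moves: Kh4, Kg3, Kh2, Kg2, h7, b7, d6.
Count: 7.

7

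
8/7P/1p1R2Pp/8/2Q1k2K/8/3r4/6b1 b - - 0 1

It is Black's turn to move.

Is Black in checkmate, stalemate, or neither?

neither

Black to move; black king on e4.
In check: yes, from the white queen on c4.
King squares — d3: attacked by Qc4; e3: available; f3: available; d4: attacked by Qc4; f4: attacked by Qc4; d5: attacked by Qc4; e5: available; f5: available.
Legal moves for Black: Kf5, Ke5, Kf3, Ke3, Rd4, Bd4.
Black is in check but has 6 legal moves → neither.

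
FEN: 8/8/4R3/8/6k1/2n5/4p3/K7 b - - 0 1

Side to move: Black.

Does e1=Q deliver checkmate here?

After e1=Q: white king on a1; in check: yes, from the black queen on e1.
White has 2 legal replies: Kb2, Rxe1.
In check but a legal move exists → not checkmate.

no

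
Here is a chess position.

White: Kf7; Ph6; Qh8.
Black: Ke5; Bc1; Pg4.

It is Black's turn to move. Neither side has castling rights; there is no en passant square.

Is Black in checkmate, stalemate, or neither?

Black to move; black king on e5.
In check: yes, from the white queen on h8.
Legal moves for Black: Kd6, Kf5, Kd5, Kf4, Ke4.
Black is in check but has 5 legal moves → neither.

neither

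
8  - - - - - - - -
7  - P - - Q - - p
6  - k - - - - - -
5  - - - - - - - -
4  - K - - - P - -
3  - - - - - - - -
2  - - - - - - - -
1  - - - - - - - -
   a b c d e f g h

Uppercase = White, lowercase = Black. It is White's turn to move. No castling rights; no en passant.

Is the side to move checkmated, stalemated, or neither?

neither

White to move; white king on b4.
In check: no.
Legal moves for White include: Qf8, Qe8, Qd8+, Qxh7, Qg7, Qf7, Qd7, Qc7+, Qf6+, Qe6+, Qd6+, Qg5, Qe5, Qc5+, Qh4, Qe4, Qe3+, Qe2, ... (list truncated; more exist).
White has legal moves and is not in check → neither.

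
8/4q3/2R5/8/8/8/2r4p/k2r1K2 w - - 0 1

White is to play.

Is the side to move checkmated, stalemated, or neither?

White to move; white king on f1.
In check: yes, from the black rook on d1.
King squares — e1: attacked by Rd1; g1: attacked by Rd1; e2: attacked by Rc2; f2: attacked by Rc2; g2: attacked by Rc2.
Legal moves for White: none.
In check with no legal moves → checkmate.

checkmate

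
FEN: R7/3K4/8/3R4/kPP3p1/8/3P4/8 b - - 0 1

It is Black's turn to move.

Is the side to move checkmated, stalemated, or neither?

neither

Black to move; black king on a4.
In check: yes, from the white rook on a8.
King squares — a3: attacked by Ra8; b3: available; b4: available; a5: attacked by Pb4; b5: attacked by Pc4.
Legal moves for Black: Kxb4, Kb3.
Black is in check but has 2 legal moves → neither.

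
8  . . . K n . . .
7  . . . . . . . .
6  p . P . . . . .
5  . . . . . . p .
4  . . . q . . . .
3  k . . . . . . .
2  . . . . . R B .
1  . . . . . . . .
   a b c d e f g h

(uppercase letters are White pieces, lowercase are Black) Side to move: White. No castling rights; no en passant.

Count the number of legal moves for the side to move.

4

White to move; king on d8.
In check: yes, from the black queen on d4.
Legal moves: Kxe8, Kc8, Ke7, Bd5.
Count: 4.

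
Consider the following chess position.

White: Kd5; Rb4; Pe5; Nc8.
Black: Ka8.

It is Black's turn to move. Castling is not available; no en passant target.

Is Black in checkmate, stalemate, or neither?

stalemate

Black to move; black king on a8.
In check: no.
King squares — a7: attacked by Nc8; b7: attacked by Rb4; b8: attacked by Rb4.
Legal moves for Black: none.
Not in check and no legal moves → stalemate.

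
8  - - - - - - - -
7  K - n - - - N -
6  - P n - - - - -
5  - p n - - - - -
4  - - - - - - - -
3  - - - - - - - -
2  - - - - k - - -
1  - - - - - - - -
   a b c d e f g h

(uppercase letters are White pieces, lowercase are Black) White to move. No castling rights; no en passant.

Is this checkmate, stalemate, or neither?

checkmate

White to move; white king on a7.
In check: yes, from the black knight on c6.
King squares — a6: attacked by Nc5; b6: own pawn; b7: attacked by Nc5; a8: attacked by Nc7; b8: attacked by Nc6.
Legal moves for White: none.
In check with no legal moves → checkmate.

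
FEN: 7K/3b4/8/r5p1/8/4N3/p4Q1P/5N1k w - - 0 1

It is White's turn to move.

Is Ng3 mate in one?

After Ng3: black king on h1; in check: yes, from the white knight on g3.
King squares — g1: attacked by Qf2; g2: attacked by Qf2; h2: attacked by Qf2.
Black has no legal moves → checkmate.

yes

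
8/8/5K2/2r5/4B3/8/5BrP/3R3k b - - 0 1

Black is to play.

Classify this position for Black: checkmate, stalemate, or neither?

Black to move; black king on h1.
In check: yes, from the white rook on d1.
King squares — g1: attacked by Rd1; g2: own rook; h2: available.
Legal moves for Black: Kxh2.
Black is in check but has 1 legal move → neither.

neither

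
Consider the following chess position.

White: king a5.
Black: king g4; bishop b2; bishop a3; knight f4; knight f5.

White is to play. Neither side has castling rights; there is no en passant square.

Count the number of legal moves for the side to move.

4

White to move; king on a5.
In check: no.
Legal moves: Kb6, Ka6, Kb5, Ka4.
Count: 4.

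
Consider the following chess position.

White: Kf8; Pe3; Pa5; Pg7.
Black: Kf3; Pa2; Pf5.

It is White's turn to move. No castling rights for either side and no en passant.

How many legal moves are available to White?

White to move; king on f8.
In check: no.
Legal moves: Kg8, Ke8, Kf7, Ke7, g8=Q, g8=R, g8=B, g8=N, a6, e4.
Count: 10.

10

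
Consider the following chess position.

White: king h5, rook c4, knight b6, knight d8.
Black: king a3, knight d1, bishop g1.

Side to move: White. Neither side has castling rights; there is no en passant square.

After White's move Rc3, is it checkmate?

After Rc3: black king on a3; in check: yes, from the white rook on c3.
Black has 4 legal replies: Kb4, Kb2, Ka2, Nxc3.
In check but a legal move exists → not checkmate.

no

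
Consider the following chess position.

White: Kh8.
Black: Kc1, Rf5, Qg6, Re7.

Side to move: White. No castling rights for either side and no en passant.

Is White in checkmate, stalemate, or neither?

stalemate

White to move; white king on h8.
In check: no.
King squares — g7: attacked by Qg6; h7: attacked by Qg6; g8: attacked by Qg6.
Legal moves for White: none.
Not in check and no legal moves → stalemate.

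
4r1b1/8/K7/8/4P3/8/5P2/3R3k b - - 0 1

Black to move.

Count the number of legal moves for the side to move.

2

Black to move; king on h1.
In check: yes, from the white rook on d1.
Legal moves: Kh2, Kg2.
Count: 2.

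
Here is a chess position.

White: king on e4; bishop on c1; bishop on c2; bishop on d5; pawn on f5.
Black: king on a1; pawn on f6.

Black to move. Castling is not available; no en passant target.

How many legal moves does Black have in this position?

0

Black to move; king on a1.
In check: no.
Legal moves: none.
Count: 0.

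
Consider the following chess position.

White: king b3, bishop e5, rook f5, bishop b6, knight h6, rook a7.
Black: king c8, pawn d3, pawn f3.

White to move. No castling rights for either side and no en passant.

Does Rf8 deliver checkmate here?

yes

After Rf8: black king on c8; in check: yes, from the white rook on f8.
King squares — b7: attacked by Ra7; c7: attacked by Be5; d7: attacked by Ra7; b8: attacked by Be5; d8: attacked by Bb6.
Black has no legal moves → checkmate.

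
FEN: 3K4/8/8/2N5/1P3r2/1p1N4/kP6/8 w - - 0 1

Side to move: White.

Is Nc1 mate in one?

no

After Nc1: black king on a2; in check: yes, from the white knight on c1.
Black has 3 legal replies: Kxb2, Kb1, Ka1.
In check but a legal move exists → not checkmate.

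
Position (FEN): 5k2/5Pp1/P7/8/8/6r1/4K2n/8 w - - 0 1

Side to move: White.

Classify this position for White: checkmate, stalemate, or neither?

White to move; white king on e2.
In check: no.
Legal moves for White: Kf2, Kd2, Ke1, Kd1, a7.
White has 5 legal moves and is not in check → neither.

neither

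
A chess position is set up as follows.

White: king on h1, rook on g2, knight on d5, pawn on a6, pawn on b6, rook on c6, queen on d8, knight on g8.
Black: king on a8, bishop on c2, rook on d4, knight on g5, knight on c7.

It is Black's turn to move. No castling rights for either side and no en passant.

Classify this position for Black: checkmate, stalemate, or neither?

Black to move; black king on a8.
In check: yes, from the white queen on d8.
King squares — a7: attacked by Pb6; b7: attacked by Pa6; b8: attacked by Qd8.
Legal moves for Black: none.
In check with no legal moves → checkmate.

checkmate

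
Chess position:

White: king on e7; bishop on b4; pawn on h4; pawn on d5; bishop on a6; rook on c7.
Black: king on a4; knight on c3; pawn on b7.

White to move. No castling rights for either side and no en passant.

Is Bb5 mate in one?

After Bb5: black king on a4; in check: yes, from the white bishop on b5.
Black has 4 legal replies: Kxb5, Kxb4, Kb3, Nxb5.
In check but a legal move exists → not checkmate.

no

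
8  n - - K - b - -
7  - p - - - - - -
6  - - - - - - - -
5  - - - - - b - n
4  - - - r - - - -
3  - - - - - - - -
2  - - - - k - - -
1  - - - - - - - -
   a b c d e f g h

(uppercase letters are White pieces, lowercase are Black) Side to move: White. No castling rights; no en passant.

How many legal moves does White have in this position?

1

White to move; king on d8.
In check: yes, from the black rook on d4.
Legal moves: Ke8.
Count: 1.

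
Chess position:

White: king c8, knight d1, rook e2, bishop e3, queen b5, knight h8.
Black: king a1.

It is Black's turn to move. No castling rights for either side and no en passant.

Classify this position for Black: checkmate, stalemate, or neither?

Black to move; black king on a1.
In check: no.
King squares — b1: attacked by Qb5; a2: attacked by Re2; b2: attacked by Nd1.
Legal moves for Black: none.
Not in check and no legal moves → stalemate.

stalemate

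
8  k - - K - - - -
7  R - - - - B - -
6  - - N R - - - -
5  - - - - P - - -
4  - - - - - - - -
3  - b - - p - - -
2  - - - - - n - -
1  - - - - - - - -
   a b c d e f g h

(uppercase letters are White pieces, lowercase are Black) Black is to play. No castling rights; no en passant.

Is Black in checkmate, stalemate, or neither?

Black to move; black king on a8.
In check: yes, from the white rook on a7.
King squares — a7: attacked by Nc6; b7: attacked by Ra7; b8: attacked by Nc6.
Legal moves for Black: none.
In check with no legal moves → checkmate.

checkmate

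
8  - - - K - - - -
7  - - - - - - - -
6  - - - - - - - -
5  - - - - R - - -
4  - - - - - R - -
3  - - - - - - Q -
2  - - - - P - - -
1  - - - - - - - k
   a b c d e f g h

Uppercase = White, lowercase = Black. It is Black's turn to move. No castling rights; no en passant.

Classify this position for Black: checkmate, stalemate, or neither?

Black to move; black king on h1.
In check: no.
King squares — g1: attacked by Qg3; g2: attacked by Qg3; h2: attacked by Qg3.
Legal moves for Black: none.
Not in check and no legal moves → stalemate.

stalemate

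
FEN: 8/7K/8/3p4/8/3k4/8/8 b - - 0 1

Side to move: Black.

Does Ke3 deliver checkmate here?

After Ke3: white king on h7; in check: no.
White is not in check, so this cannot be checkmate.

no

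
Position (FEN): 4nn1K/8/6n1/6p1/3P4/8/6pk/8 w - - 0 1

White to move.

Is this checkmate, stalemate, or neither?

White to move; white king on h8.
In check: yes, from the black knight on g6.
Legal moves for White: Kg8.
White is in check but has 1 legal move → neither.

neither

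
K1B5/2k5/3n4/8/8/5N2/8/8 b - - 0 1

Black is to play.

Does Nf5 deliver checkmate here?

After Nf5: white king on a8; in check: no.
White is not in check, so this cannot be checkmate.

no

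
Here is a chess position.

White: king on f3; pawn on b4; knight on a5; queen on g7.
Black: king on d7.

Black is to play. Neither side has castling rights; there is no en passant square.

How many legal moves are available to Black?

Black to move; king on d7.
In check: yes, from the white queen on g7.
Legal moves: Ke8, Kd8, Kc8, Ke6, Kd6.
Count: 5.

5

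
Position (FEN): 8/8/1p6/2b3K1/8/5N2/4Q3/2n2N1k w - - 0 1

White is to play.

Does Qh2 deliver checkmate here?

yes

After Qh2: black king on h1; in check: yes, from the white queen on h2.
King squares — g1: attacked by Qh2; g2: attacked by Qh2; h2: attacked by Nf1.
Black has no legal moves → checkmate.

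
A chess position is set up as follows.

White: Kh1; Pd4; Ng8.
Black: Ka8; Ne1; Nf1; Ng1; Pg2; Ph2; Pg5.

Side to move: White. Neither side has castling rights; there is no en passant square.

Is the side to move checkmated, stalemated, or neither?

White to move; white king on h1.
In check: yes, from the black pawn on g2.
King squares — g1: attacked by Ph2; g2: attacked by Ne1; h2: attacked by Nf1.
Legal moves for White: none.
In check with no legal moves → checkmate.

checkmate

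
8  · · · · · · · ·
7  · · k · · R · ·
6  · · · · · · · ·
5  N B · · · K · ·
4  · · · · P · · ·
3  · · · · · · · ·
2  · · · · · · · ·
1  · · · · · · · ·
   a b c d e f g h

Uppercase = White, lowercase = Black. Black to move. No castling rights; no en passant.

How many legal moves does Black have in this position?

5

Black to move; king on c7.
In check: yes, from the white rook on f7.
Legal moves: Kd8, Kc8, Kb8, Kd6, Kb6.
Count: 5.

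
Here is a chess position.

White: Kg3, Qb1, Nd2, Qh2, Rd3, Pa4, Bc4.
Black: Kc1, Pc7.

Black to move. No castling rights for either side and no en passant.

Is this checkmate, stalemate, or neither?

Black to move; black king on c1.
In check: yes, from the white queen on b1.
King squares — b1: attacked by Nd2; d1: attacked by Qb1; b2: attacked by Qb1; c2: attacked by Qb1; d2: attacked by Qh2.
Legal moves for Black: none.
In check with no legal moves → checkmate.

checkmate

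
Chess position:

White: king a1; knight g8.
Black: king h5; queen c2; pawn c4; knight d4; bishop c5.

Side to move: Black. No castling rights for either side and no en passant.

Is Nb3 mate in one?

yes

After Nb3: white king on a1; in check: yes, from the black knight on b3.
King squares — b1: attacked by Qc2; a2: attacked by Qc2; b2: attacked by Qc2.
White has no legal moves → checkmate.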